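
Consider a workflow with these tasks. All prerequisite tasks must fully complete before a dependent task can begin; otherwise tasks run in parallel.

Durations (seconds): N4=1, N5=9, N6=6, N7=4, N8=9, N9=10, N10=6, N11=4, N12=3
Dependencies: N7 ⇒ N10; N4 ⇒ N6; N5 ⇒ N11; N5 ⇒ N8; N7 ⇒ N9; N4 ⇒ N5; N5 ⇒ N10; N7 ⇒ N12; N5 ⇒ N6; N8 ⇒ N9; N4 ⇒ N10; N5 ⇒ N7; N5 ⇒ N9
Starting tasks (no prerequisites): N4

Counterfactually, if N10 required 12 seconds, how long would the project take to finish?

Baseline: N4→N5→N8→N9 = 1+9+9+10 = 29 → 29 seconds.
N10 is off the critical path — its longest chain is 20 seconds, giving 9 of slack.
No other chain overtakes it, so the finish is 29 seconds.

29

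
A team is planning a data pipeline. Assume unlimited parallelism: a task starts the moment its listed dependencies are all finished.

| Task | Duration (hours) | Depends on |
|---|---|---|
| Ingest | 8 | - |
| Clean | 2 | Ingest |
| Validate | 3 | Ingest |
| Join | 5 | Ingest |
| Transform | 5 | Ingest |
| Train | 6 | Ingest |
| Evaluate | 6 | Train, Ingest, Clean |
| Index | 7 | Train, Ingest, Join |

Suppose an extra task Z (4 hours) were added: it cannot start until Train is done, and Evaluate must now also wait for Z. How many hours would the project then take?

24

Originally the project takes 21 hours.
With Z inserted, Evaluate now waits for max(Train, Ingest, Clean, Z).
New critical path: Ingest→Train→Z→Evaluate = 8+6+4+6 = 24 ⇒ 24 hours.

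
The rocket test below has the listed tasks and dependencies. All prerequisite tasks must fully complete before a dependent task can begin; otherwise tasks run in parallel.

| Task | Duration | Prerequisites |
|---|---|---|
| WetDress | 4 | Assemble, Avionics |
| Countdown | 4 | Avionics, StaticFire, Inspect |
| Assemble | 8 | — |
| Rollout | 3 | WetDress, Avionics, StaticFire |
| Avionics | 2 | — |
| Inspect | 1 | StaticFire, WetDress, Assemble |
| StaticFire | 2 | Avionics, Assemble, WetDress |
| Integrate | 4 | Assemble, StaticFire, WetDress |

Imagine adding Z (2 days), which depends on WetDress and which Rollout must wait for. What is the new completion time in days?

19

Originally the project takes 19 days.
With Z inserted, Rollout now waits for max(WetDress, Avionics, StaticFire, Z).
New critical path: Assemble→WetDress→StaticFire→Inspect→Countdown = 8+4+2+1+4 = 19 ⇒ 19 days.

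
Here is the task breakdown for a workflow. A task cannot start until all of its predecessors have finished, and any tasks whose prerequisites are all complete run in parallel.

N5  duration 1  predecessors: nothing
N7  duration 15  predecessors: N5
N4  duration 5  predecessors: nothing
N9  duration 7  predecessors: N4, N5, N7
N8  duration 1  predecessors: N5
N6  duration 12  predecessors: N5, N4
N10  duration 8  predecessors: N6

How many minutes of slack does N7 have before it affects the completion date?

N4→N6→N10 = 5+12+8 = 25 sets the makespan at 25 minutes.
The longest chain containing N7 totals 23 minutes.
So N7 can slip 18 − 16 = 2 minutes.

2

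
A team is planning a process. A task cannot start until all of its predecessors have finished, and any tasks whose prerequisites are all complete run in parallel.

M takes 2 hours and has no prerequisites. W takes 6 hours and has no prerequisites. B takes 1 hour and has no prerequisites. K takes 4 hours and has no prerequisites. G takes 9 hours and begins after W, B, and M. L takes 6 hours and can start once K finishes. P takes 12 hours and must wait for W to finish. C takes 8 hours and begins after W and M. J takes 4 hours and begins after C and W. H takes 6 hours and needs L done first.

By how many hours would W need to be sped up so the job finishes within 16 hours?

2

Current finish: 18 hours; target: 16.
W is on every critical path, so each hour cut from W cuts the finish by one (this holds down to a finish of 16).
Need 18 − 16 = 2 hours off W → W becomes 4 hours, finish becomes 16.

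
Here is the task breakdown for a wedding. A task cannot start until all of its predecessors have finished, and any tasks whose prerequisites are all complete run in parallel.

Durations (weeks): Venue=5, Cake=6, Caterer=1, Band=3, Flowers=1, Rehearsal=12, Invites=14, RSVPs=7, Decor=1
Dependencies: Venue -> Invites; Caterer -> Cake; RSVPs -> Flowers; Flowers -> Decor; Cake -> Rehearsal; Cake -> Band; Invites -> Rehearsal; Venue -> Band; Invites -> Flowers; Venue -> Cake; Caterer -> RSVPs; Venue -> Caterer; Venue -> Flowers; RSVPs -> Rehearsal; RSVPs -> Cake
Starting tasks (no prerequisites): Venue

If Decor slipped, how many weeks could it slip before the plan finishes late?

10

The longest chain is Venue→Caterer→RSVPs→Cake→Rehearsal = 5+1+7+6+12 = 31; overall finish 31 weeks.
Decor finishes as early as 21 and must finish by 31.
Float = 31 − 21 = 10.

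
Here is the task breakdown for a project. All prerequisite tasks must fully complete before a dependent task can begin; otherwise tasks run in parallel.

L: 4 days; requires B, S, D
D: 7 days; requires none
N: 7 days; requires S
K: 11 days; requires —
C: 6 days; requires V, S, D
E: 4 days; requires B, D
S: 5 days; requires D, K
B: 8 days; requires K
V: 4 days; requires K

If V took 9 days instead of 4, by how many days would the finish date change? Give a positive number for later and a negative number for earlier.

3

Critical path before the change: K→S→N = 11+5+7 = 23 giving 23 days.
V has 2 days of float (longest path through it is 21).
The binding chain switches to K→V→C = 11+9+6 = 26; finish 26 days.
Change in finish: 26 − 23 = +3 days.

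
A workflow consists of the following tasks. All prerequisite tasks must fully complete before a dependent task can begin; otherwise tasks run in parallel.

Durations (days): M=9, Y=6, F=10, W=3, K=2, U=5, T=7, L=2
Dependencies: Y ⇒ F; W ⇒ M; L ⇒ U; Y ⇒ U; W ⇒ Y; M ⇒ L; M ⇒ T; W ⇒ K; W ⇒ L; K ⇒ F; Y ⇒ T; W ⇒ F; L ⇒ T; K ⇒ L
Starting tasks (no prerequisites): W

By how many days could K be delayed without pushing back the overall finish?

6

The longest chain is W→M→L→T = 3+9+2+7 = 21; overall finish 21 days.
K finishes as early as 5 and must finish by 11.
Float = 21 − 15 = 6.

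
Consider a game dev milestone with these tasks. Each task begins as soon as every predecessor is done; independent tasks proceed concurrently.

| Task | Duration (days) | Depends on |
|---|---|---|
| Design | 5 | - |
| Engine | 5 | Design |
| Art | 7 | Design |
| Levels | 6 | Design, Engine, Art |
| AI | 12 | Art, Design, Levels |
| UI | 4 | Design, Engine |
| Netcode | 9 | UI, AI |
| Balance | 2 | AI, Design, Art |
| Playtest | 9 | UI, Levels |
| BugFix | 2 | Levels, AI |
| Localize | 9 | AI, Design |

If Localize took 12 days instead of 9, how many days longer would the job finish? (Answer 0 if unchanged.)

Baseline: Design→Art→Levels→AI→Localize = 5+7+6+12+9 = 39 → 39 days.
Localize is on the critical path; changing it to 12 makes that path 42 days.
No other chain overtakes it, so the finish is 42 days.
Change in finish: 42 − 39 = +3 days.

3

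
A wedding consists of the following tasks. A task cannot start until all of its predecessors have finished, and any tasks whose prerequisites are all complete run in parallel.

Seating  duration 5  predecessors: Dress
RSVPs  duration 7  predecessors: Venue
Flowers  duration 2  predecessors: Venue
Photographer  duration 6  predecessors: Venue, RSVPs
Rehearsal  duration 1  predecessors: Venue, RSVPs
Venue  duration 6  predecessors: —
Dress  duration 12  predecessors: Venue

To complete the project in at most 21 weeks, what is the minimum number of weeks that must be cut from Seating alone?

Current finish: 23 weeks; target: 21.
Seating is on every critical path, so each week cut from Seating cuts the finish by one (this holds down to a finish of 19).
Need 23 − 21 = 2 weeks off Seating → Seating becomes 3 weeks, finish becomes 21.

2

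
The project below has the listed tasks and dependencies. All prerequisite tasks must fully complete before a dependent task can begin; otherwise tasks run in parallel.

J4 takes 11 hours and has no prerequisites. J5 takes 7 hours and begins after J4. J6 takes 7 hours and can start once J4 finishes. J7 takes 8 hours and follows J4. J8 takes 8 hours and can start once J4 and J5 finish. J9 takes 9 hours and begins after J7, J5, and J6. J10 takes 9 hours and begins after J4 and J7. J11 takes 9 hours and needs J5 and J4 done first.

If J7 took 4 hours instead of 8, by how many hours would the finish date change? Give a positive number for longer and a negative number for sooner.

The binding path is J4→J7→J9 = 11+8+9 = 28; finish at 28 hours.
Since J7 is critical, the -4 change carries straight to that chain (now 24 hours).
Now J4→J5→J9 = 11+7+9 = 27 is longest, so the finish becomes 27 hours.
Change in finish: 27 − 28 = -1 hours.

-1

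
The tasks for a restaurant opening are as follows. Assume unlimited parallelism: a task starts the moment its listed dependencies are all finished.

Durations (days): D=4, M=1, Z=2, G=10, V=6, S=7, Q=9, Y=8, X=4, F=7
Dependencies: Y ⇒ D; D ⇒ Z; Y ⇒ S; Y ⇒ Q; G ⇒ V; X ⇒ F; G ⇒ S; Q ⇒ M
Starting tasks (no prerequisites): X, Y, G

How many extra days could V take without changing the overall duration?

2

Y→Q→M = 8+9+1 = 18 sets the makespan at 18 days.
Longest path through V: 16 days (earliest finish 16, latest finish 18).
So V can slip 18 − 16 = 2 days.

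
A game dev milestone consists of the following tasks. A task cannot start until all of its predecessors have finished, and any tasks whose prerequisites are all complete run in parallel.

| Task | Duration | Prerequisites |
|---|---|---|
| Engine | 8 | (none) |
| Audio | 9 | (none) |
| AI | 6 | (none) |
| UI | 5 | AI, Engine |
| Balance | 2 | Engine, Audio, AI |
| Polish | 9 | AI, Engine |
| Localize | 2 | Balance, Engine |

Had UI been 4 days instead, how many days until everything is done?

Actual critical path: Engine→Polish = 8+9 = 17 ⇒ 17 days.
UI is off the critical path — its longest chain is 13 days, giving 4 of slack.
No other chain overtakes it, so the finish is 17 days.

17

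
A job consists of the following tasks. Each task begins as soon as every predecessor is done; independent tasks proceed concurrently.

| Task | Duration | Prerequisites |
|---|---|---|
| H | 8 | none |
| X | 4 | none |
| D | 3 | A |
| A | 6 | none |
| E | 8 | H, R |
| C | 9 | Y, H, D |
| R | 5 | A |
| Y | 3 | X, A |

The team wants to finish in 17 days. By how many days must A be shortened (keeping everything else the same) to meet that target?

Current finish: 19 days; target: 17.
A is on every critical path, so each day cut from A cuts the finish by one (this holds down to a finish of 17).
Need 19 − 17 = 2 days off A → A becomes 4 days, finish becomes 17.

2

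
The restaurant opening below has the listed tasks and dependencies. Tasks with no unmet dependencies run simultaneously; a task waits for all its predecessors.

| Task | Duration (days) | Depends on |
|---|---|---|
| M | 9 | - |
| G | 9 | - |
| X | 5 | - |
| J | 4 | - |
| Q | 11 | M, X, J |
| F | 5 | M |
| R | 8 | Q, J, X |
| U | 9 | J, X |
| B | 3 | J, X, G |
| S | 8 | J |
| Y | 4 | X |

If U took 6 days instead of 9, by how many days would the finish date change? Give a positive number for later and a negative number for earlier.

As given, the longest chain is M→Q→R = 9+11+8 = 28, so the finish is 28 days.
U is off the critical path — its longest chain is 14 days, giving 14 of slack.
That remains the longest chain; total 28 days.
Change in finish: 28 − 28 = +0 days.

0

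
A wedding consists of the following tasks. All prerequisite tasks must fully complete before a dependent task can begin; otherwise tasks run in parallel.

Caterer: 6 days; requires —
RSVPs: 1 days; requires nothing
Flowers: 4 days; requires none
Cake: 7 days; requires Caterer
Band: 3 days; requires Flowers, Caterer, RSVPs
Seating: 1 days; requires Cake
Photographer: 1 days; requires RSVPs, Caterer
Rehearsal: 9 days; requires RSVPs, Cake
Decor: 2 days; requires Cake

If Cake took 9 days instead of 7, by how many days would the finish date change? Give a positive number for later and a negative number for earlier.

2

The binding path is Caterer→Cake→Rehearsal = 6+7+9 = 22; finish at 22 days.
Cake is on the critical path; changing it to 9 makes that path 24 days.
No other chain overtakes it, so the finish is 24 days.
Change in finish: 24 − 22 = +2 days.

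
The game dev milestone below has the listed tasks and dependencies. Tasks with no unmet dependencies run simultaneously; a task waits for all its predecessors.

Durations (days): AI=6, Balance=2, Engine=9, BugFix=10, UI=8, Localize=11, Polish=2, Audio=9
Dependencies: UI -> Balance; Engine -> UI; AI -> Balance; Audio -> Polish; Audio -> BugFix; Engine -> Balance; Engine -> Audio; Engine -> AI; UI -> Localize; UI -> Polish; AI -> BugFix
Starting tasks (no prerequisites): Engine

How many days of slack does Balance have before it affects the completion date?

9

Critical path: Engine→Audio→BugFix = 9+9+10 = 28, so the finish is 28 days.
Balance finishes as early as 19 and must finish by 28.
So Balance can slip 28 − 19 = 9 days.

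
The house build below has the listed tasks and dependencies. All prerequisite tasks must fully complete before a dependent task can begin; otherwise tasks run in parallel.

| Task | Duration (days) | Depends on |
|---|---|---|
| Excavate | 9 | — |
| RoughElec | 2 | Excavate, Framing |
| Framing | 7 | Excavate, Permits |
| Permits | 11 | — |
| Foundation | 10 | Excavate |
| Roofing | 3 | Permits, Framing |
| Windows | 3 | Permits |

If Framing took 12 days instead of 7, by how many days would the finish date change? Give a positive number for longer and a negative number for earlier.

As given, the longest chain is Permits→Framing→Roofing = 11+7+3 = 21, so the finish is 21 days.
Framing lies on that path, so at 12 days the path becomes 26 days.
The critical path is still Permits→Framing→Roofing; finish is now 26 days.
Change in finish: 26 − 21 = +5 days.

5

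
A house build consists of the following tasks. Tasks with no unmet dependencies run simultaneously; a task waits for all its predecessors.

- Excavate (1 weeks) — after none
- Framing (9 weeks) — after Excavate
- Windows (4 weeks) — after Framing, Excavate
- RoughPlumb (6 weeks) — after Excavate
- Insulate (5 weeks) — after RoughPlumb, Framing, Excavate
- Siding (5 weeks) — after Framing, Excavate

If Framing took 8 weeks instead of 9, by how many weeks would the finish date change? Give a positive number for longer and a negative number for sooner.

-1

Baseline: Excavate→Framing→Insulate = 1+9+5 = 15 → 15 weeks.
Since Framing is critical, the -1 change carries straight to that chain (now 14 weeks).
No other chain overtakes it, so the finish is 14 weeks.
Change in finish: 14 − 15 = -1 weeks.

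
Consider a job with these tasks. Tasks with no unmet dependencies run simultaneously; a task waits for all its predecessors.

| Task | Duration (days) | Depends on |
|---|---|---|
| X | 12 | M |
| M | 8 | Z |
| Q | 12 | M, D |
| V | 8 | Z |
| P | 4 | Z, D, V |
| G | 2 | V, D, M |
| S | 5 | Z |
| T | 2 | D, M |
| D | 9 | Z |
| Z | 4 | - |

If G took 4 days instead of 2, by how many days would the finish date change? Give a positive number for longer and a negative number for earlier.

Critical path before the change: Z→D→Q = 4+9+12 = 25 giving 25 days.
G has 10 days of float (longest path through it is 15).
No other chain overtakes it, so the finish is 25 days.
Change in finish: 25 − 25 = +0 days.

0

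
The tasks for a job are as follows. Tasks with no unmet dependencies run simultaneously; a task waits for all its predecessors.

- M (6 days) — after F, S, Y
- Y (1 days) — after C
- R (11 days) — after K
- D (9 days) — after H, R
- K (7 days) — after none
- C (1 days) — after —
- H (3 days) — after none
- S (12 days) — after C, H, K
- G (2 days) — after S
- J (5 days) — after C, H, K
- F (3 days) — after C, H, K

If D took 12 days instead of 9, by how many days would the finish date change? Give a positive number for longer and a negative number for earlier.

3

The binding path is K→R→D = 7+11+9 = 27; finish at 27 days.
D lies on that path, so at 12 days the path becomes 30 days.
The critical path is still K→R→D; finish is now 30 days.
Change in finish: 30 − 27 = +3 days.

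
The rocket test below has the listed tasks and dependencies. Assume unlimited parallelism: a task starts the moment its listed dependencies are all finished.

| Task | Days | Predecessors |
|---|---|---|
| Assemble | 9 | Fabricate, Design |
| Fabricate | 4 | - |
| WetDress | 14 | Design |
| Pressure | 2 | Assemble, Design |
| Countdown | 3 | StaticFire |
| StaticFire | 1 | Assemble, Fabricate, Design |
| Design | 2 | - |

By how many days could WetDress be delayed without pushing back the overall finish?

1

Critical path: Fabricate→Assemble→StaticFire→Countdown = 4+9+1+3 = 17, so the finish is 17 days.
The longest chain containing WetDress totals 16 days.
Float = 17 − 16 = 1.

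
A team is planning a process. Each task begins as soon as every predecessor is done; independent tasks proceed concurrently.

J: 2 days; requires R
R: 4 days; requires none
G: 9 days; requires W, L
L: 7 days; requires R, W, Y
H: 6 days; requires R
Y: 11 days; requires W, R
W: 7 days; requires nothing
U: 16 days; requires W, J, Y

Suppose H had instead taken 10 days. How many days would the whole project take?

Actual critical path: W→Y→L→G = 7+11+7+9 = 34 ⇒ 34 days.
H has 24 days of float (longest path through it is 10).
The critical path is still W→Y→L→G; finish is now 34 days.

34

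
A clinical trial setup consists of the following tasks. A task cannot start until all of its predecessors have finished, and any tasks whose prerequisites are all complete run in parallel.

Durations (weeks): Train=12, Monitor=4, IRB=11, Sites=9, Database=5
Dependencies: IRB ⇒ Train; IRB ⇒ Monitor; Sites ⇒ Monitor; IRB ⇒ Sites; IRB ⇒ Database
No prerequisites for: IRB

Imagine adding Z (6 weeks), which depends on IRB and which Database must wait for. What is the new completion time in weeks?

24

Originally the job takes 24 weeks.
With Z inserted, Database now waits for max(IRB, Z).
New critical path: IRB→Sites→Monitor = 11+9+4 = 24 ⇒ 24 weeks.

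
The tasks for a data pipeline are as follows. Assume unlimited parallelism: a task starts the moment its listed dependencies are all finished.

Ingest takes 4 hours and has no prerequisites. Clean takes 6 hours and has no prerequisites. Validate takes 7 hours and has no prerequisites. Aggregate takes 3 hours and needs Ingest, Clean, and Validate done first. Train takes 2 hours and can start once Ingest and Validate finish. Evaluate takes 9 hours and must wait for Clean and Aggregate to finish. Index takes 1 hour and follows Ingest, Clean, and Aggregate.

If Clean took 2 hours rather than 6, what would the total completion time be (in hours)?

19

Baseline: Validate→Aggregate→Evaluate = 7+3+9 = 19 → 19 hours.
The longest path through Clean is only 18 hours, so Clean has float 1.
No other chain overtakes it, so the finish is 19 hours.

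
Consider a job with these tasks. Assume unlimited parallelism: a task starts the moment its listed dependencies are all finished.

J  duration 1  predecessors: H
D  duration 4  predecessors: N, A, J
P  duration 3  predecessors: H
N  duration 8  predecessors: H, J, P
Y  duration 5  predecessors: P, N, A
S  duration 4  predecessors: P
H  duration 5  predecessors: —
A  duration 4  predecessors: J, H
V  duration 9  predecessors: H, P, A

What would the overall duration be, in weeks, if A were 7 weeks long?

22

Actual critical path: H→P→N→Y = 5+3+8+5 = 21 ⇒ 21 weeks.
A has 2 weeks of float (longest path through it is 19).
Now H→J→A→V = 5+1+7+9 = 22 is longest, so the finish becomes 22 weeks.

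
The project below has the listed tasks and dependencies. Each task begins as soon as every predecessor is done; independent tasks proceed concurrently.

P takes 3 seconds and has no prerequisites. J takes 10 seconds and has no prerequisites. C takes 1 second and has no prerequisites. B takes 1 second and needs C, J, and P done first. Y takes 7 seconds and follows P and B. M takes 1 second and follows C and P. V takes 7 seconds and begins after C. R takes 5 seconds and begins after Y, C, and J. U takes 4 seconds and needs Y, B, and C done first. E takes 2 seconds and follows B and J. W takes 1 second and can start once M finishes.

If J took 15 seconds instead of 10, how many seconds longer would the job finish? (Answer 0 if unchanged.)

Critical path before the change: J→B→Y→R = 10+1+7+5 = 23 giving 23 seconds.
Since J is critical, the +5 change carries straight to that chain (now 28 seconds).
No other chain overtakes it, so the finish is 28 seconds.
Change in finish: 28 − 23 = +5 seconds.

5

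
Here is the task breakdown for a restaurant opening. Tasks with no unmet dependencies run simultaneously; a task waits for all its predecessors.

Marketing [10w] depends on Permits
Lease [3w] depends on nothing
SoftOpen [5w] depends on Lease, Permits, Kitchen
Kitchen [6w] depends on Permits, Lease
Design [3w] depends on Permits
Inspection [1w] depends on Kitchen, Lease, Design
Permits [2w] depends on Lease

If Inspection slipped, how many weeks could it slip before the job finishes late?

4

Lease→Permits→Kitchen→SoftOpen = 3+2+6+5 = 16 sets the makespan at 16 weeks.
The longest chain containing Inspection totals 12 weeks.
Slack of Inspection = 15 − 11 = 4 weeks.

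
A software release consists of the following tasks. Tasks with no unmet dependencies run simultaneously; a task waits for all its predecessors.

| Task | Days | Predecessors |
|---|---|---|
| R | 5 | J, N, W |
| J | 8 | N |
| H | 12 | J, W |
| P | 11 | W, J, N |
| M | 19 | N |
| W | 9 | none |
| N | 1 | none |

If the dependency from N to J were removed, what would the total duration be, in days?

With the dependency in place, N→J→H = 1+8+12 = 21 sets the finish at 21 days.
Without N→J, J's earliest start moves from 1 to 0.
New critical path: W→H = 9+12 = 21 ⇒ 21 days.

21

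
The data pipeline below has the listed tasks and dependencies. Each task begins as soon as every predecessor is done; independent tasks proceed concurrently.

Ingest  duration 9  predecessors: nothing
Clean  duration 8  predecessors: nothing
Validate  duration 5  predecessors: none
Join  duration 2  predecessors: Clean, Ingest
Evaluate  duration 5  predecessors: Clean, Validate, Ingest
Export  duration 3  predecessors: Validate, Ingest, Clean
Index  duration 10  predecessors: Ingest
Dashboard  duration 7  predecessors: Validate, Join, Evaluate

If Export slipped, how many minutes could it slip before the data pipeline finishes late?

The longest chain is Ingest→Evaluate→Dashboard = 9+5+7 = 21; overall finish 21 minutes.
Export finishes as early as 12 and must finish by 21.
Slack of Export = 18 − 9 = 9 minutes.

9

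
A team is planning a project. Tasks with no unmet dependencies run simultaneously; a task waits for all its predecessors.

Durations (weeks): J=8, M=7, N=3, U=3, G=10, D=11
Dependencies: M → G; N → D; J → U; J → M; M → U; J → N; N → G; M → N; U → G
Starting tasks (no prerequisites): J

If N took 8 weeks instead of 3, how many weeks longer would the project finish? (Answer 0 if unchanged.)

Critical path before the change: J→M→N→D = 8+7+3+11 = 29 giving 29 weeks.
Since N is critical, the +5 change carries straight to that chain (now 34 weeks).
No other chain overtakes it, so the finish is 34 weeks.
Change in finish: 34 − 29 = +5 weeks.

5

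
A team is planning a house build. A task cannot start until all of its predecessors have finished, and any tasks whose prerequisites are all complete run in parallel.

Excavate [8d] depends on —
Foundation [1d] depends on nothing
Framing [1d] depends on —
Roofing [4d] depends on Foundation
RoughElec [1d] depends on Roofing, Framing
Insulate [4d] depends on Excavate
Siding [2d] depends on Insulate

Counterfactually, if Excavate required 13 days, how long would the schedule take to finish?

Baseline: Excavate→Insulate→Siding = 8+4+2 = 14 → 14 days.
Excavate lies on that path, so at 13 days the path becomes 19 days.
That remains the longest chain; total 19 days.

19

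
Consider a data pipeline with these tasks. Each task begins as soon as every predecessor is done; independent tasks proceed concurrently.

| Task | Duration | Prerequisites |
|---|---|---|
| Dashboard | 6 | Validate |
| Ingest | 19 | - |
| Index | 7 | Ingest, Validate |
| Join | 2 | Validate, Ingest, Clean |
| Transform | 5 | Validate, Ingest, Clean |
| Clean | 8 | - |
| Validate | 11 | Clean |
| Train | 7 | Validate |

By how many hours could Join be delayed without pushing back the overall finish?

5

The longest chain is Ingest→Index = 19+7 = 26; overall finish 26 hours.
The longest chain containing Join totals 21 hours.
So Join can slip 26 − 21 = 5 hours.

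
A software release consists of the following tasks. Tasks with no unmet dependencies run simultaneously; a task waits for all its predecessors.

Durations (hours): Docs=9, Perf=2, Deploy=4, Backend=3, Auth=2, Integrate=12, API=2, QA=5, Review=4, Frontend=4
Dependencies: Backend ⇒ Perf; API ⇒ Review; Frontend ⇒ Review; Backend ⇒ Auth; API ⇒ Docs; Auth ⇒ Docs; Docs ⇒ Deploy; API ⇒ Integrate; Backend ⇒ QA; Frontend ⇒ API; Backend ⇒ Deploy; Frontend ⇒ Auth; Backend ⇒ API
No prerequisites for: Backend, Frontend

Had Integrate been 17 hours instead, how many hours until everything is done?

Baseline: Frontend→API→Docs→Deploy = 4+2+9+4 = 19 → 19 hours.
Integrate has 1 hour of float (longest path through it is 18).
New critical path: Frontend→API→Integrate = 4+2+17 = 23 ⇒ 23 hours.

23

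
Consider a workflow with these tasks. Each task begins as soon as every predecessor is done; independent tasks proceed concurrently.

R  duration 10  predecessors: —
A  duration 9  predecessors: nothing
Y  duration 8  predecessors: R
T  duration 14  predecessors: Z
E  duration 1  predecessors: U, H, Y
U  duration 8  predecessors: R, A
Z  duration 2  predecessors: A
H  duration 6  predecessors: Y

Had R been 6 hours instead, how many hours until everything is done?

Critical path before the change: R→Y→H→E = 10+8+6+1 = 25 giving 25 hours.
R is on the critical path; changing it to 6 makes that path 21 hours.
New critical path: A→Z→T = 9+2+14 = 25 ⇒ 25 hours.

25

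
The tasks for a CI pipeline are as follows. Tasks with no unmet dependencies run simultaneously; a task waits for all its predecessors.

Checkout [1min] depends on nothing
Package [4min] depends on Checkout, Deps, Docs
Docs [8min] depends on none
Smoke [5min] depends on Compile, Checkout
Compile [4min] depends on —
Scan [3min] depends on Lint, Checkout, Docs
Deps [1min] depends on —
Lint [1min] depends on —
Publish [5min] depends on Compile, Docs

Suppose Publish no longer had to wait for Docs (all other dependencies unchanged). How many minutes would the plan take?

12

Before: longest chain Docs→Publish = 8+5 = 13, finish 13.
Without Docs→Publish, Publish's earliest start moves from 8 to 4.
After: Docs→Package = 8+4 = 12 → 12 minutes.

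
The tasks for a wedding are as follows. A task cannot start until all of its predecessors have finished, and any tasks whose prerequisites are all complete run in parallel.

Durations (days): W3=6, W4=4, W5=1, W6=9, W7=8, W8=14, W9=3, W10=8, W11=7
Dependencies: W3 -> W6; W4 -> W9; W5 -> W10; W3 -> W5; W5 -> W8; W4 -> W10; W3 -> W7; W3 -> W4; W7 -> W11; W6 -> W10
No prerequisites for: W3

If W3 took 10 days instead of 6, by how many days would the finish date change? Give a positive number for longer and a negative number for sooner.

Actual critical path: W3→W6→W10 = 6+9+8 = 23 ⇒ 23 days.
W3 is on the critical path; changing it to 10 makes that path 27 days.
That remains the longest chain; total 27 days.
Change in finish: 27 − 23 = +4 days.

4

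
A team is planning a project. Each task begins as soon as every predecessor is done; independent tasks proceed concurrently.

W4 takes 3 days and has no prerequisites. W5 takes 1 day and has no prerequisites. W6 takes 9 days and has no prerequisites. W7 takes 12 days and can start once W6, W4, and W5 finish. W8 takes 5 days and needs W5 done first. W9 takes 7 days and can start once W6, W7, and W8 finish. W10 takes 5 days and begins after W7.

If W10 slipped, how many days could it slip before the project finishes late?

The longest chain is W6→W7→W9 = 9+12+7 = 28; overall finish 28 days.
The longest chain containing W10 totals 26 days.
Float = 28 − 26 = 2.

2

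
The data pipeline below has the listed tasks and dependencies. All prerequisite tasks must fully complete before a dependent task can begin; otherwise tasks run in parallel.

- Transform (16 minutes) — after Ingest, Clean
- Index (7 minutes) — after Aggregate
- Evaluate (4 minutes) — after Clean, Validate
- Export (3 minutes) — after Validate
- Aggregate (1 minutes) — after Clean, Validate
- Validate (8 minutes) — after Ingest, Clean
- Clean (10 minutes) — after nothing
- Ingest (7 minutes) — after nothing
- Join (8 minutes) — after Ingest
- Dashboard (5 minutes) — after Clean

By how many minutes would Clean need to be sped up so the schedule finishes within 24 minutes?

2

Current finish: 26 minutes; target: 24.
Clean is on every critical path, so each minute cut from Clean cuts the finish by one (this holds down to a finish of 23).
Need 26 − 24 = 2 minutes off Clean → Clean becomes 8 minutes, finish becomes 24.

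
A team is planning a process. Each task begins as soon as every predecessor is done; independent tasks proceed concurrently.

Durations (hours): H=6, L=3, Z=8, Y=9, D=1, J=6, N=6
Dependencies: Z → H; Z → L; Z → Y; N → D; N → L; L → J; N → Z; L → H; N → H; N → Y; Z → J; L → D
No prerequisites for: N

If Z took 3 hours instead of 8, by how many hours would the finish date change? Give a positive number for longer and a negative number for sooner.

The binding path is N→Z→L→J = 6+8+3+6 = 23; finish at 23 hours.
Since Z is critical, the -5 change carries straight to that chain (now 18 hours).
That remains the longest chain; total 18 hours.
Change in finish: 18 − 23 = -5 hours.

-5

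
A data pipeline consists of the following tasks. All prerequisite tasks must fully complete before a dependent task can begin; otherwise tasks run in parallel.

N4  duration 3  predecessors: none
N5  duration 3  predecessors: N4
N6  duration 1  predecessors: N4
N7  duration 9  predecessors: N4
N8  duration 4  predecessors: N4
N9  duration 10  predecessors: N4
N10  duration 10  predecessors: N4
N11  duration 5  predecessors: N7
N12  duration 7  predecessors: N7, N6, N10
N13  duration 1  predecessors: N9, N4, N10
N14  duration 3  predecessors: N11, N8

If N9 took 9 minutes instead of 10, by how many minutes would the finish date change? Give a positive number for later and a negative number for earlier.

Critical path before the change: N4→N7→N11→N14 = 3+9+5+3 = 20 giving 20 minutes.
N9 has 6 minutes of float (longest path through it is 14).
No other chain overtakes it, so the finish is 20 minutes.
Change in finish: 20 − 20 = +0 minutes.

0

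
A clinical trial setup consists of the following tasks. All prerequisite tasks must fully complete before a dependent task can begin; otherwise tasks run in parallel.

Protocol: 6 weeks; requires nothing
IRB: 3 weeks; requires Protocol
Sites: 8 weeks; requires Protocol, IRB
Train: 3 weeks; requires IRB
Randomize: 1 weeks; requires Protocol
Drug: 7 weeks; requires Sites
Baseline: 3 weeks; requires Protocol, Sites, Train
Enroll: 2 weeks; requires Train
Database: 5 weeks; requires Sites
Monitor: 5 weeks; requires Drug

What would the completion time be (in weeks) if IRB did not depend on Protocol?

Before: longest chain Protocol→IRB→Sites→Drug→Monitor = 6+3+8+7+5 = 29, finish 29.
Without Protocol→IRB, IRB's earliest start moves from 6 to 0.
New critical path: Protocol→Sites→Drug→Monitor = 6+8+7+5 = 26 ⇒ 26 weeks.

26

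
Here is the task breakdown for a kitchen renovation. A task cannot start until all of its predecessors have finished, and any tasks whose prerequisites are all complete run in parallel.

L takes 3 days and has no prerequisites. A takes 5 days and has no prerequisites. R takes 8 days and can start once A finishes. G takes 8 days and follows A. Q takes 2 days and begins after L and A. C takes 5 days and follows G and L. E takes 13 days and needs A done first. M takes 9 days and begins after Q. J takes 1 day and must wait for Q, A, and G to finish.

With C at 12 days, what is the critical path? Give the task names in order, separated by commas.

A, G, C

As given, the longest chain is A→G→C = 5+8+5 = 18, so the finish is 18 days.
C is on the critical path; changing it to 12 makes that path 25 days.
That remains the longest chain; total 25 days.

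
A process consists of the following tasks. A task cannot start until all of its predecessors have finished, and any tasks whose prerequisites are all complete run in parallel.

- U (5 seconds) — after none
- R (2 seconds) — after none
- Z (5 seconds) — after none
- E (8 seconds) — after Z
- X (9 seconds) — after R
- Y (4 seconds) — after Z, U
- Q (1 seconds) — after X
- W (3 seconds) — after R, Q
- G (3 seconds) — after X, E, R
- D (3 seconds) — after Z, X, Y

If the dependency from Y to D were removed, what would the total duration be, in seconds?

16

Original critical path: Z→E→G = 5+8+3 = 16 ⇒ 16 seconds.
Dropping Y→D doesn't change D's earliest start (11); another predecessor still binds.
New critical path: Z→E→G = 5+8+3 = 16 ⇒ 16 seconds.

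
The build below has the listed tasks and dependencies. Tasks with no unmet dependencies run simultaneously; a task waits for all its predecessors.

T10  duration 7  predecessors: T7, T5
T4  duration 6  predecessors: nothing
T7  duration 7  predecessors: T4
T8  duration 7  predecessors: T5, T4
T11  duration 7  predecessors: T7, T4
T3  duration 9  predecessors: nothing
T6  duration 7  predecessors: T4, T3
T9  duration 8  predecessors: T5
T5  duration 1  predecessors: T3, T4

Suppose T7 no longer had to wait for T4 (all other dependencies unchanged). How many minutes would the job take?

Original critical path: T4→T7→T10 = 6+7+7 = 20 ⇒ 20 minutes.
Without T4→T7, T7's earliest start moves from 6 to 0.
The longest chain is now T3→T5→T9 = 9+1+8 = 18, so the job takes 18 minutes.

18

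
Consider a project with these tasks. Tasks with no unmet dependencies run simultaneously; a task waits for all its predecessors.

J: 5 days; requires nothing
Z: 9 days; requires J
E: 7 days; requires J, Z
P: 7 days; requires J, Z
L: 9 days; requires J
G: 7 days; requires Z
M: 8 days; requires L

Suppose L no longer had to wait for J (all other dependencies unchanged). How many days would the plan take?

21

With the dependency in place, J→L→M = 5+9+8 = 22 sets the finish at 22 days.
Without J→L, L's earliest start moves from 5 to 0.
After: J→Z→E = 5+9+7 = 21 → 21 days.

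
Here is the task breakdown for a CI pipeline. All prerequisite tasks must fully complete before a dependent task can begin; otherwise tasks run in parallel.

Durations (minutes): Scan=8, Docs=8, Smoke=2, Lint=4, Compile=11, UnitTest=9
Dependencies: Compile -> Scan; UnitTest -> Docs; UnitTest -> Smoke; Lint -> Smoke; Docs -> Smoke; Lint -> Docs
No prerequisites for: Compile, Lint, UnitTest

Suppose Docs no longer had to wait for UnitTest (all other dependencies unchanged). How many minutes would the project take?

Before: longest chain Compile→Scan = 11+8 = 19, finish 19.
Without UnitTest→Docs, Docs's earliest start moves from 9 to 4.
After: Compile→Scan = 11+8 = 19 → 19 minutes.

19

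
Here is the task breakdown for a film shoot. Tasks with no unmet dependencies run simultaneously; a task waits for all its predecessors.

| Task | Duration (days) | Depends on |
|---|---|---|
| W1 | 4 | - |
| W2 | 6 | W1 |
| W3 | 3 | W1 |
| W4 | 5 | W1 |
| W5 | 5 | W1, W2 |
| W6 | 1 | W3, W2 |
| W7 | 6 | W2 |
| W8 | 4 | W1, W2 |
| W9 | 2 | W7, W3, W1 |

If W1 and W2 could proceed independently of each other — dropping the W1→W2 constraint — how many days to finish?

14

With the dependency in place, W1→W2→W7→W9 = 4+6+6+2 = 18 sets the finish at 18 days.
Without W1→W2, W2's earliest start moves from 4 to 0.
The longest chain is now W2→W7→W9 = 6+6+2 = 14, so the plan takes 14 days.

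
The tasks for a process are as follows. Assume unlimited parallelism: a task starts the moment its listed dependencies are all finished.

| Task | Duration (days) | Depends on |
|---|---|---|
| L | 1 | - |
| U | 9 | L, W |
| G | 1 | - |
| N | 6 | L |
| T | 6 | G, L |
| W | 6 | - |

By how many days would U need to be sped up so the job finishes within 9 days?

6

Current finish: 15 days; target: 9.
U is on every critical path, so each day cut from U cuts the finish by one (this holds down to a finish of 7).
Need 15 − 9 = 6 days off U → U becomes 3 days, finish becomes 9.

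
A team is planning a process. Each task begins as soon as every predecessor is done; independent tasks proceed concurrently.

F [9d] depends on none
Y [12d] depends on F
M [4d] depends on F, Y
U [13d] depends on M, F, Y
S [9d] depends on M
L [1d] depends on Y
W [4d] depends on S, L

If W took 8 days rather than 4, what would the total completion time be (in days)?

Actual critical path: F→Y→M→S→W = 9+12+4+9+4 = 38 ⇒ 38 days.
W is on the critical path; changing it to 8 makes that path 42 days.
That remains the longest chain; total 42 days.

42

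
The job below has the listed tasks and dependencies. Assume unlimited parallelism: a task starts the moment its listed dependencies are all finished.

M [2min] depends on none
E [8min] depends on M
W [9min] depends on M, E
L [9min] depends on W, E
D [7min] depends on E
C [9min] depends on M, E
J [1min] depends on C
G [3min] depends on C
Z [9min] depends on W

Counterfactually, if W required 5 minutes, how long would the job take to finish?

Critical path before the change: M→E→W→L = 2+8+9+9 = 28 giving 28 minutes.
W is on the critical path; changing it to 5 makes that path 24 minutes.
No other chain overtakes it, so the finish is 24 minutes.

24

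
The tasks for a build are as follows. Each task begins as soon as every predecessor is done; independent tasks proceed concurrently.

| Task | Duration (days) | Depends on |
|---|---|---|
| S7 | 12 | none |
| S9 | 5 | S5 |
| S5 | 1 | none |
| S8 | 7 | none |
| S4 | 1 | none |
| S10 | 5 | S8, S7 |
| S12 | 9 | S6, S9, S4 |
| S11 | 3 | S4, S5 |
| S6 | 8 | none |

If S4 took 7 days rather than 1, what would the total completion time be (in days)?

17

The binding path is S6→S12 = 8+9 = 17; finish at 17 days.
S4 is off the critical path — its longest chain is 10 days, giving 7 of slack.
No other chain overtakes it, so the finish is 17 days.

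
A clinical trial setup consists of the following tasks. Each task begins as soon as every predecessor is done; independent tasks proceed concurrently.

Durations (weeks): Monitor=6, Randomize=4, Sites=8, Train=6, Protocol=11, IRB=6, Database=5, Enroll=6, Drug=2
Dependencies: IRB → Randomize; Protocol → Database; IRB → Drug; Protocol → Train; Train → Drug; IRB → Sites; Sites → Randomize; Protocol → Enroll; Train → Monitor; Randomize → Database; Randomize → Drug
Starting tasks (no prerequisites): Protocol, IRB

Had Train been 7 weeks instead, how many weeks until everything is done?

24

Baseline: Protocol→Train→Monitor = 11+6+6 = 23 → 23 weeks.
Since Train is critical, the +1 change carries straight to that chain (now 24 weeks).
No other chain overtakes it, so the finish is 24 weeks.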